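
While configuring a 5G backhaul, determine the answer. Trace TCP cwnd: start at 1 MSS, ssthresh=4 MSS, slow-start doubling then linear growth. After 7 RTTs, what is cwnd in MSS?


RTT 0: cwnd = 1 MSS (initial)
RTT 1: cwnd = 2 MSS (slow start, doubled)
RTT 2: cwnd = 4 MSS (slow start, doubled)
RTT 3: cwnd = 5 MSS (congestion avoidance, +1)
RTT 4: cwnd = 6 MSS (congestion avoidance, +1)
RTT 5: cwnd = 7 MSS (congestion avoidance, +1)
RTT 6: cwnd = 8 MSS (congestion avoidance, +1)
RTT 7: cwnd = 9 MSS (congestion avoidance, +1)

9


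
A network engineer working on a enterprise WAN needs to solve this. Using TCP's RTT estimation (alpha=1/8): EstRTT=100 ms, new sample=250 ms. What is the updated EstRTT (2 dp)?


Given: EstRTT = 100 ms, SampleRTT = 250 ms, alpha = 1/8
New EstRTT = (1 - alpha) * EstRTT + alpha * SampleRTT
(7/8) * 100 = 87.5
(1/8) * 250 = 31.25
New EstRTT = 87.5 + 31.25 = 118.75 ms -> 118.75 ms (2 dp)

118.75


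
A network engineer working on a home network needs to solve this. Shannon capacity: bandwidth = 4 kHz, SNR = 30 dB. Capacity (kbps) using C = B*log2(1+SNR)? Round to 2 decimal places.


Given: B = 4 kHz, SNR = 30 dB
SNR linear = 10^(30/10) = 1000
1 + SNR = 1001
log2(1001) = 9.9672262588
C = 4 * 1000 * 9.9672262588 = 39868.9050 bps
C = 39.868905 kbps -> 39.87 kbps (2 dp)

39.87


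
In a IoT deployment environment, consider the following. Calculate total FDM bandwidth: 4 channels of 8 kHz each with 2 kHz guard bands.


Given: 4 channels, 8 kHz each, guard = 2 kHz
Channel bandwidth = 4 * 8 = 32 kHz
Guard bands = 3 gaps * 2 kHz = 6 kHz
Total = 32 + 6 = 38 kHz

38


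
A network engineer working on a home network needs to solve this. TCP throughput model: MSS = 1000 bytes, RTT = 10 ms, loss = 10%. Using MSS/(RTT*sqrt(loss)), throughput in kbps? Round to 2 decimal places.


Given: MSS = 1000 bytes, RTT = 10 ms, loss = 10%
RTT in seconds = 10 / 1000 = 0.01
Loss rate = 10% = 0.1
sqrt(loss) = sqrt(0.1) = 0.316227766017
Throughput (bytes/s) = 1000 / (0.01 * 0.316227766017) = 316227.7660
Throughput (kbps) = 316227.7660 * 8 / 1000 = 2529.822128 -> 2529.82 kbps (2 dp)

2529.82


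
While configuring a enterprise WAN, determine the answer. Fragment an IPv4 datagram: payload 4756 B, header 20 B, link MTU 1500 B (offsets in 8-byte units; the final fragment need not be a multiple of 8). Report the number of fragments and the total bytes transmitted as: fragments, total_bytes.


Max data per non-final fragment = floor((MTU - header)/8)*8 = floor((1500 - 20)/8)*8 = floor(1480/8)*8 = 1480 B
Final fragment needs no 8-byte alignment: it can carry up to MTU - header = 1480 B
Non-final fragments needed = ceil((payload - 1480) / 1480) = ceil(3276/1480) = ceil(2.2135) = 3
Number of fragments = 3 + 1 = 4
Fragment sizes (data): 3 * 1480 B + 316 B (last, 316 <= 1480 OK)
Total bytes sent = payload + n_frags * header = 4756 + 4*20 = 4756 + 80 = 4836 B

4, 4836


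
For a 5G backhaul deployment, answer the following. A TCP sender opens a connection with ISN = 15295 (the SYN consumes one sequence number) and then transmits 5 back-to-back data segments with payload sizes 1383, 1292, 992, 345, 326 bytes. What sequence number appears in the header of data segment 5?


The SYN occupies sequence number ISN = 15295, so the first data byte is ISN + 1 = 15296.
SEQ of data segment i = (ISN + 1) + sum of payload sizes of segments 1..i-1.
Segment 1: SEQ = 15296, payload = 1383 bytes
Segment 2: SEQ = 16679, payload = 1292 bytes
Segment 3: SEQ = 17971, payload = 992 bytes
Segment 4: SEQ = 18963, payload = 345 bytes
Segment 5: SEQ = 19308, payload = 326 bytes
SEQ of segment 5 = 15296 + 1383 + 1292 + 992 + 345 = 19308

19308


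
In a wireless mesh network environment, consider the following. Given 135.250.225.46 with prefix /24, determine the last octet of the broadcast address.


Given: IP = 135.250.225.46, prefix = /24
Host bits = 32 - 24 = 8
Network last octet = 46 AND mask = 0
Host part size = 2^8 - 1 = 255
Broadcast last octet = 0 OR 255 = 255

255


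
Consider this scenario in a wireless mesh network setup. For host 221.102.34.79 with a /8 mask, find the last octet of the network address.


Given: IP = 221.102.34.79, prefix = /8
Subnet mask = 255.0.0.0
Last octet of IP: 79
Last octet of mask: 0
Network last octet = 79 AND 0 = 0

0


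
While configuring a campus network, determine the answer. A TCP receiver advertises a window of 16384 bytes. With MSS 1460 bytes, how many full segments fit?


Given: RWND = 16384 bytes, MSS = 1460 bytes
Full segments = floor(RWND / MSS)
Full segments = floor(16384 / 1460)
Full segments = floor(11.2219) = 11

11


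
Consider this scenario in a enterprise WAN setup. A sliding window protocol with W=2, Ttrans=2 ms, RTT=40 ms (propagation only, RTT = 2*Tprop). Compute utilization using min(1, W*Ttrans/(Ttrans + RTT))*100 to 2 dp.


Given: W = 2, Ttrans = 2 ms, RTT = 40 ms (= 2 * Tprop, Tprop = 20 ms)
Cycle time = Ttrans + RTT = 2 + 40 = 42 ms (first packet sent until its ACK returns)
W * Ttrans = 2 * 2 = 4 ms of sending per cycle
W * Ttrans / (Ttrans + RTT) = 4 / 42 = 0.095238
U = min(1, 0.095238) = 0.095238
U% = 9.52%

9.52


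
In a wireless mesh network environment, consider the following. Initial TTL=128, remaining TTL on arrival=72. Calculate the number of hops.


Given: initial TTL = 128, received TTL = 72
Hops = initial TTL - received TTL
Hops = 128 - 72 = 56

56


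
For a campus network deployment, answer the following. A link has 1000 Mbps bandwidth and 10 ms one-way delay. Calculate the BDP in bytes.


Given: bandwidth = 1000 Mbps, delay = 10 ms
BDP in bits = 1000 * 10^6 * 10 / 1000
BDP in bits = 10000000
BDP in bytes = 10000000 / 8 = 1250000

1250000


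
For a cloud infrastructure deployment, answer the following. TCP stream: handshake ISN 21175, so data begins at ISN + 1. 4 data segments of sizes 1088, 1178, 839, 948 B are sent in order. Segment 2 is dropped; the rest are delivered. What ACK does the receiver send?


SYN uses sequence number 21175; first data byte = ISN + 1 = 21176.
Segment 1: SEQ = 21176, len = 1088 B, covers [21176, 22263]
Segment 2: SEQ = 22264, len = 1178 B, covers [22264, 23441] [LOST]
Segment 3: SEQ = 23442, len = 839 B, covers [23442, 24280]
Segment 4: SEQ = 24281, len = 948 B, covers [24281, 25228]
In-order data received: bytes [21176, 22263] (segments 1..1).
Segment 2 missing -> gap begins at byte 22264; later segments buffered out of order.
Cumulative ACK = next expected in-order byte = 21176 + 1088 = 22264

22264


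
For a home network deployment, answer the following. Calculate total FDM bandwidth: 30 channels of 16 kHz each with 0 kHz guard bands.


Given: 30 channels, 16 kHz each, guard = 0 kHz
Channel bandwidth = 30 * 16 = 480 kHz
Guard bands = 29 gaps * 0 kHz = 0 kHz
Total = 480 + 0 = 480 kHz

480


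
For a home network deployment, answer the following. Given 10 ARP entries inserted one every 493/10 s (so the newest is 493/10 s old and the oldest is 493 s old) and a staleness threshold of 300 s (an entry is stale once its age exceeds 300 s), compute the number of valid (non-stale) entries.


Ages are k * 493/10 s for k = 1..10 (spacing = 49.3000 s).
Entry k is valid iff k * 493/10 <= 300 iff k <= 10 * 300 / 493 = 6.0852
n_valid = floor(6.0852) = 6
(n_stale = 10 - 6 = 4)

6


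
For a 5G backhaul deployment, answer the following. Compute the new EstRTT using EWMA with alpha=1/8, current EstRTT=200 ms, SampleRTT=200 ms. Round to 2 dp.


Given: EstRTT = 200 ms, SampleRTT = 200 ms, alpha = 1/8
New EstRTT = (1 - alpha) * EstRTT + alpha * SampleRTT
(7/8) * 200 = 175
(1/8) * 200 = 25
New EstRTT = 175 + 25 = 200 ms -> 200.00 ms (2 dp)

200.00


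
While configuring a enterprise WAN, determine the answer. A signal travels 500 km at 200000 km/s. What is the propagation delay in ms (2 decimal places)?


Given: distance = 500 km, speed = 200000 km/s
Delay = distance / speed = 500 / 200000 seconds
Delay in ms = 500 * 1000 / 200000
Delay = 2.5000 ms
Rounded to 2 dp = 2.50 ms

2.50


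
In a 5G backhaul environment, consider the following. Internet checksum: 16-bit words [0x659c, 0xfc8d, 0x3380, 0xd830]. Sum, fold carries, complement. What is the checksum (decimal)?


Given words: [0x659c, 0xfc8d, 0x3380, 0xd830]
Step 1: Sum all words
Raw sum = 26012 + 64653 + 13184 + 55344 = 159193
Step 2: Fold carry: (28121 + 2) = 28123
One's complement = ~28123 & 0xFFFF = 37412

37412


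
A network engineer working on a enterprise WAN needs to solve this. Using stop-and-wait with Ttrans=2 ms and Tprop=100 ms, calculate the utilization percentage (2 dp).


Given: Ttrans = 2 ms, Tprop = 100 ms
RTT = 2 * Tprop = 2 * 100 = 200 ms
U = Ttrans / (Ttrans + RTT)
U = 2 / (2 + 200)
U = 2 / 202 = 0.009901
U% = 0.99%

0.99


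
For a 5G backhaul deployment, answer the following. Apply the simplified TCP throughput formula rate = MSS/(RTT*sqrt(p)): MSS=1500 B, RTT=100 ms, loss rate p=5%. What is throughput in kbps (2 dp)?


Given: MSS = 1500 bytes, RTT = 100 ms, loss = 5%
RTT in seconds = 100 / 1000 = 0.1
Loss rate = 5% = 0.05
sqrt(loss) = sqrt(0.05) = 0.223606797750
Throughput (bytes/s) = 1500 / (0.1 * 0.223606797750) = 67082.0393
Throughput (kbps) = 67082.0393 * 8 / 1000 = 536.656315 -> 536.66 kbps (2 dp)

536.66


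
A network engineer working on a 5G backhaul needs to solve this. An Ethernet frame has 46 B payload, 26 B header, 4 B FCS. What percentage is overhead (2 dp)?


Given: payload = 46 B, header = 26 B, trailer = 4 B
Overhead bytes = header + trailer = 26 + 4 = 30
Total frame = payload + overhead = 46 + 30 = 76
Overhead % = 30 / 76 * 100 = 39.4737% -> 39.47% (2 dp)

39.47


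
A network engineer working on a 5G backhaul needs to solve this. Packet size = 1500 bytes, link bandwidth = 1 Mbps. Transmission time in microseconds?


Given: packet = 1500 bytes, bandwidth = 1 Mbps
Packet in bits = 1500 * 8 = 12000 bits
Bandwidth = 1 * 10^6 = 1000000 bps
Time = 12000 / 1000000 seconds
Time in us = 12000 * 10^6 / 1000000 = 12000

12000


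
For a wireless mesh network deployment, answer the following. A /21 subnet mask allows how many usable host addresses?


Given: subnet mask /21
Host bits = 32 - 21 = 11
Total addresses = 2^11 = 2048
Usable hosts = 2048 - 2 (network + broadcast) = 2046

2046


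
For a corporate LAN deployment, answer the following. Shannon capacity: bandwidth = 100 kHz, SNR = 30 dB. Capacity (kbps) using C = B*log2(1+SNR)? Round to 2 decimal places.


Given: B = 100 kHz, SNR = 30 dB
SNR linear = 10^(30/10) = 1000
1 + SNR = 1001
log2(1001) = 9.9672262588
C = 100 * 1000 * 9.9672262588 = 996722.6259 bps
C = 996.722626 kbps -> 996.72 kbps (2 dp)

996.72


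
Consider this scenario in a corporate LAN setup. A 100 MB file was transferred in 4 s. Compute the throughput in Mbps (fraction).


Given: file = 100 MB, time = 4 s
File in Mb = 100 * 8 = 800 Mb
Throughput = 800 / 4 Mbps
Throughput = 200 Mbps

200


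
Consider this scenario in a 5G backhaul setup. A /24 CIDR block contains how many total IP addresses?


Given: CIDR prefix /24
Host bits = 32 - 24 = 8
Total addresses = 2^8 = 256

256


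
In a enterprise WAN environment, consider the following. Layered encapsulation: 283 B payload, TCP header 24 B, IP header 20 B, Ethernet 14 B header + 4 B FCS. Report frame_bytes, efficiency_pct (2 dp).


TCP segment = 283 + 24 = 307 B
IP packet = 307 + 20 = 327 B
Ethernet frame = 327 + 14 + 4 = 345 B
Efficiency = app / frame = 283 / 345 = 0.820290 = 82.0290% -> 82.03% (2 dp)

345, 82.03


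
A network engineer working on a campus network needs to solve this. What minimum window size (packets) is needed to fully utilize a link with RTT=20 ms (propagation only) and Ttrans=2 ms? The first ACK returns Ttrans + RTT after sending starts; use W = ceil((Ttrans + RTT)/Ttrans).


Given: Ttrans = 2 ms, RTT = 20 ms (= 2 * Tprop, Tprop = 10 ms)
Time until first ACK returns = Ttrans + RTT = 2 + 20 = 22 ms
Need W * Ttrans >= Ttrans + RTT  ->  W >= (Ttrans + RTT) / Ttrans
(Ttrans + RTT) / Ttrans = 22 / 2 = 11
W_min = ceil(11) = 11

11


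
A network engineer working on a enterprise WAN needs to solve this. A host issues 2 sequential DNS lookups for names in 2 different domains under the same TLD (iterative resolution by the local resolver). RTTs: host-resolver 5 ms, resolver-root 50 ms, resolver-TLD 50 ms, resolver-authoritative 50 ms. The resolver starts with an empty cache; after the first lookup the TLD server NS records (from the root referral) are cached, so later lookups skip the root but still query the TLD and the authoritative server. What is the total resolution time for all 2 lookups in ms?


Lookup 1 (cold cache): local + root + TLD + auth = 5 + 50 + 50 + 50 = 155 ms
Lookups 2..2 (TLD NS cached -> skip root; new domain -> still ask TLD and auth): local + TLD + auth = 5 + 50 + 50 = 105 ms each
Remaining 1 lookups: 1 * 105 = 105 ms
Total = 155 + 105 = 260 ms

260


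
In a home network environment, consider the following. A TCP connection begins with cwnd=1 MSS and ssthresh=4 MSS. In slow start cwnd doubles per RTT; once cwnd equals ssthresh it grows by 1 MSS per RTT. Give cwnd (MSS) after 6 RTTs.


RTT 0: cwnd = 1 MSS (initial)
RTT 1: cwnd = 2 MSS (slow start, doubled)
RTT 2: cwnd = 4 MSS (slow start, doubled)
RTT 3: cwnd = 5 MSS (congestion avoidance, +1)
RTT 4: cwnd = 6 MSS (congestion avoidance, +1)
RTT 5: cwnd = 7 MSS (congestion avoidance, +1)
RTT 6: cwnd = 8 MSS (congestion avoidance, +1)

8


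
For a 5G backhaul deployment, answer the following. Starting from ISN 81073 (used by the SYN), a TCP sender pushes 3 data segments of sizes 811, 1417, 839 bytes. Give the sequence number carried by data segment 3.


The SYN occupies sequence number ISN = 81073, so the first data byte is ISN + 1 = 81074.
SEQ of data segment i = (ISN + 1) + sum of payload sizes of segments 1..i-1.
Segment 1: SEQ = 81074, payload = 811 bytes
Segment 2: SEQ = 81885, payload = 1417 bytes
Segment 3: SEQ = 83302, payload = 839 bytes
SEQ of segment 3 = 81074 + 811 + 1417 = 83302

83302


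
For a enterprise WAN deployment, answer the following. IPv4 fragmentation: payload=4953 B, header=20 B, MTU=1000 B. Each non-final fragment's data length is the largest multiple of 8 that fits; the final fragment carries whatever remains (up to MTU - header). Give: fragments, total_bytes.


Max data per non-final fragment = floor((MTU - header)/8)*8 = floor((1000 - 20)/8)*8 = floor(980/8)*8 = 976 B
Final fragment needs no 8-byte alignment: it can carry up to MTU - header = 980 B
Non-final fragments needed = ceil((payload - 980) / 976) = ceil(3973/976) = ceil(4.0707) = 5
Number of fragments = 5 + 1 = 6
Fragment sizes (data): 5 * 976 B + 73 B (last, 73 <= 980 OK)
Total bytes sent = payload + n_frags * header = 4953 + 6*20 = 4953 + 120 = 5073 B

6, 5073


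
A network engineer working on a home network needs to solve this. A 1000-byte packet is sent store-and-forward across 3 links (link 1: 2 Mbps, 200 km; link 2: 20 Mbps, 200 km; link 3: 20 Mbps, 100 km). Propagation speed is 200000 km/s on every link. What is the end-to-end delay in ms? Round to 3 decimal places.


Packet = 1000 bytes = 8000 bits. Store-and-forward: sum (t_trans + t_prop) per link.
Link 1: t_trans = 8000/(2*10^6) s = 4.0000 ms; t_prop = 200/200000 s = 1.0000 ms; subtotal = 5.0000 ms
Link 2: t_trans = 8000/(20*10^6) s = 0.4000 ms; t_prop = 200/200000 s = 1.0000 ms; subtotal = 1.4000 ms
Link 3: t_trans = 8000/(20*10^6) s = 0.4000 ms; t_prop = 100/200000 s = 0.5000 ms; subtotal = 0.9000 ms
End-to-end = 5.0000 + 1.4000 + 0.9000 = 7.3000 ms -> 7.300 ms (3 dp)

7.300


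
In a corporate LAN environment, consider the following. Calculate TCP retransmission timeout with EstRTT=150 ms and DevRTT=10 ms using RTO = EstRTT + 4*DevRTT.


Given: EstRTT = 150 ms, DevRTT = 10 ms
Timeout = EstRTT + 4 * DevRTT
4 * DevRTT = 4 * 10 = 40
Timeout = 150 + 40 = 190 ms

190


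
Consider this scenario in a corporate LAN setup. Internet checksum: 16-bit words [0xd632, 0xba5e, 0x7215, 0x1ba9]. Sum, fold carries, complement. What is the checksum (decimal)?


Given words: [0xd632, 0xba5e, 0x7215, 0x1ba9]
Step 1: Sum all words
Raw sum = 54834 + 47710 + 29205 + 7081 = 138830
Step 2: Fold carry: (7758 + 2) = 7760
One's complement = ~7760 & 0xFFFF = 57775

57775


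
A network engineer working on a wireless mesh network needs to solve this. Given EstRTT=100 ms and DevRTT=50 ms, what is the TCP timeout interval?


Given: EstRTT = 100 ms, DevRTT = 50 ms
Timeout = EstRTT + 4 * DevRTT
4 * DevRTT = 4 * 50 = 200
Timeout = 100 + 200 = 300 ms

300


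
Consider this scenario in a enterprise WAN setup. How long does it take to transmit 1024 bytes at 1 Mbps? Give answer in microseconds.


Given: packet = 1024 bytes, bandwidth = 1 Mbps
Packet in bits = 1024 * 8 = 8192 bits
Bandwidth = 1 * 10^6 = 1000000 bps
Time = 8192 / 1000000 seconds
Time in us = 8192 * 10^6 / 1000000 = 8192

8192


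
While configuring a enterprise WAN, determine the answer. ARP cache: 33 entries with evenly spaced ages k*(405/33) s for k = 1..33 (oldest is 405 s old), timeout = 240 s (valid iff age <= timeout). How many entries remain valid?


Ages are k * 405/33 s for k = 1..33 (spacing = 12.2727 s).
Entry k is valid iff k * 405/33 <= 240 iff k <= 33 * 240 / 405 = 19.5556
n_valid = floor(19.5556) = 19
(n_stale = 33 - 19 = 14)

19


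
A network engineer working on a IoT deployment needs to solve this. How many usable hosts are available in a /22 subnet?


Given: subnet mask /22
Host bits = 32 - 22 = 10
Total addresses = 2^10 = 1024
Usable hosts = 1024 - 2 (network + broadcast) = 1022

1022


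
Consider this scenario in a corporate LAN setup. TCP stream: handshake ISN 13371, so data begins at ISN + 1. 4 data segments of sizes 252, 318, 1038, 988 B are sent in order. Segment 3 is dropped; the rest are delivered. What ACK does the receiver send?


SYN uses sequence number 13371; first data byte = ISN + 1 = 13372.
Segment 1: SEQ = 13372, len = 252 B, covers [13372, 13623]
Segment 2: SEQ = 13624, len = 318 B, covers [13624, 13941]
Segment 3: SEQ = 13942, len = 1038 B, covers [13942, 14979] [LOST]
Segment 4: SEQ = 14980, len = 988 B, covers [14980, 15967]
In-order data received: bytes [13372, 13941] (segments 1..2).
Segment 3 missing -> gap begins at byte 13942; later segments buffered out of order.
Cumulative ACK = next expected in-order byte = 13372 + 252 + 318 = 13942

13942


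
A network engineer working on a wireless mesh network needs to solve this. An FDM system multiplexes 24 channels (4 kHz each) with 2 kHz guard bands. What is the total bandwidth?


Given: 24 channels, 4 kHz each, guard = 2 kHz
Channel bandwidth = 24 * 4 = 96 kHz
Guard bands = 23 gaps * 2 kHz = 46 kHz
Total = 96 + 46 = 142 kHz

142


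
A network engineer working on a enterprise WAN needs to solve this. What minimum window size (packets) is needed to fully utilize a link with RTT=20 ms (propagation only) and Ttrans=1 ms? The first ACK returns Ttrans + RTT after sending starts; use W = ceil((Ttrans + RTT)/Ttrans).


Given: Ttrans = 1 ms, RTT = 20 ms (= 2 * Tprop, Tprop = 10 ms)
Time until first ACK returns = Ttrans + RTT = 1 + 20 = 21 ms
Need W * Ttrans >= Ttrans + RTT  ->  W >= (Ttrans + RTT) / Ttrans
(Ttrans + RTT) / Ttrans = 21 / 1 = 21
W_min = ceil(21) = 21

21


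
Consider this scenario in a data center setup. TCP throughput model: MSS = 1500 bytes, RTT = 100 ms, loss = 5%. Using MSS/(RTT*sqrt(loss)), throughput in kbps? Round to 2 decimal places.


Given: MSS = 1500 bytes, RTT = 100 ms, loss = 5%
RTT in seconds = 100 / 1000 = 0.1
Loss rate = 5% = 0.05
sqrt(loss) = sqrt(0.05) = 0.223606797750
Throughput (bytes/s) = 1500 / (0.1 * 0.223606797750) = 67082.0393
Throughput (kbps) = 67082.0393 * 8 / 1000 = 536.656315 -> 536.66 kbps (2 dp)

536.66


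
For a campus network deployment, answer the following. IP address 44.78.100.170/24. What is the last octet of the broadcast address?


Given: IP = 44.78.100.170, prefix = /24
Host bits = 32 - 24 = 8
Network last octet = 170 AND mask = 0
Host part size = 2^8 - 1 = 255
Broadcast last octet = 0 OR 255 = 255

255


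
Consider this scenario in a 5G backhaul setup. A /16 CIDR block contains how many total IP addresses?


Given: CIDR prefix /16
Host bits = 32 - 16 = 16
Total addresses = 2^16 = 65536

65536


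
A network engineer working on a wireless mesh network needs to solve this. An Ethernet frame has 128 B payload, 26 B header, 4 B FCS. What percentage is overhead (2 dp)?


Given: payload = 128 B, header = 26 B, trailer = 4 B
Overhead bytes = header + trailer = 26 + 4 = 30
Total frame = payload + overhead = 128 + 30 = 158
Overhead % = 30 / 158 * 100 = 18.9873% -> 18.99% (2 dp)

18.99


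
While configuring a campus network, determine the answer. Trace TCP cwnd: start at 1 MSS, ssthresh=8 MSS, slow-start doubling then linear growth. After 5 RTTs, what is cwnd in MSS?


RTT 0: cwnd = 1 MSS (initial)
RTT 1: cwnd = 2 MSS (slow start, doubled)
RTT 2: cwnd = 4 MSS (slow start, doubled)
RTT 3: cwnd = 8 MSS (slow start, doubled)
RTT 4: cwnd = 9 MSS (congestion avoidance, +1)
RTT 5: cwnd = 10 MSS (congestion avoidance, +1)

10


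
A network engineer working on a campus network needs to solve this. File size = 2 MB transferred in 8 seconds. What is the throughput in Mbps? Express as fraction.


Given: file = 2 MB, time = 8 s
File in Mb = 2 * 8 = 16 Mb
Throughput = 16 / 8 Mbps
Throughput = 2 Mbps

2


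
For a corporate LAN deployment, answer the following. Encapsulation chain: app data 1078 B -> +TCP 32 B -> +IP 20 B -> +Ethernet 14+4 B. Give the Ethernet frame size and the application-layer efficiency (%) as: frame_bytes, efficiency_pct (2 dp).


TCP segment = 1078 + 32 = 1110 B
IP packet = 1110 + 20 = 1130 B
Ethernet frame = 1130 + 14 + 4 = 1148 B
Efficiency = app / frame = 1078 / 1148 = 0.939024 = 93.9024% -> 93.90% (2 dp)

1148, 93.90


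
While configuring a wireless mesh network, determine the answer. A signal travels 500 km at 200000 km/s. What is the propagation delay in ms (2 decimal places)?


Given: distance = 500 km, speed = 200000 km/s
Delay = distance / speed = 500 / 200000 seconds
Delay in ms = 500 * 1000 / 200000
Delay = 2.5000 ms
Rounded to 2 dp = 2.50 ms

2.50


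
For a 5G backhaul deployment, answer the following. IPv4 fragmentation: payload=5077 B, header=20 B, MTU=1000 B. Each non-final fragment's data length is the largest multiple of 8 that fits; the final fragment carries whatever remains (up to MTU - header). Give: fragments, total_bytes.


Max data per non-final fragment = floor((MTU - header)/8)*8 = floor((1000 - 20)/8)*8 = floor(980/8)*8 = 976 B
Final fragment needs no 8-byte alignment: it can carry up to MTU - header = 980 B
Non-final fragments needed = ceil((payload - 980) / 976) = ceil(4097/976) = ceil(4.1977) = 5
Number of fragments = 5 + 1 = 6
Fragment sizes (data): 5 * 976 B + 197 B (last, 197 <= 980 OK)
Total bytes sent = payload + n_frags * header = 5077 + 6*20 = 5077 + 120 = 5197 B

6, 5197


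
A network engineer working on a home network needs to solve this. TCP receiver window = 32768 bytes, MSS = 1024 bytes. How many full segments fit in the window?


Given: RWND = 32768 bytes, MSS = 1024 bytes
Full segments = floor(RWND / MSS)
Full segments = floor(32768 / 1024)
Full segments = floor(32.0) = 32

32


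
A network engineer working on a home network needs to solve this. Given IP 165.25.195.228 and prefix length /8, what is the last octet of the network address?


Given: IP = 165.25.195.228, prefix = /8
Subnet mask = 255.0.0.0
Last octet of IP: 228
Last octet of mask: 0
Network last octet = 228 AND 0 = 0

0


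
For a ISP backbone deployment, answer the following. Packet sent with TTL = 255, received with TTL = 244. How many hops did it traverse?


Given: initial TTL = 255, received TTL = 244
Hops = initial TTL - received TTL
Hops = 255 - 244 = 11

11


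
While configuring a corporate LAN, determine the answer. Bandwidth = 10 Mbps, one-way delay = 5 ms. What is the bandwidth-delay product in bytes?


Given: bandwidth = 10 Mbps, delay = 5 ms
BDP in bits = 10 * 10^6 * 5 / 1000
BDP in bits = 50000
BDP in bytes = 50000 / 8 = 6250

6250


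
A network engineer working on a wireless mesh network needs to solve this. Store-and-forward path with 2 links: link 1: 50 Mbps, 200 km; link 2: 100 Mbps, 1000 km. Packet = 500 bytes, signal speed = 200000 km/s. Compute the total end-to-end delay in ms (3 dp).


Packet = 500 bytes = 4000 bits. Store-and-forward: sum (t_trans + t_prop) per link.
Link 1: t_trans = 4000/(50*10^6) s = 0.0800 ms; t_prop = 200/200000 s = 1.0000 ms; subtotal = 1.0800 ms
Link 2: t_trans = 4000/(100*10^6) s = 0.0400 ms; t_prop = 1000/200000 s = 5.0000 ms; subtotal = 5.0400 ms
End-to-end = 1.0800 + 5.0400 = 6.1200 ms -> 6.120 ms (3 dp)

6.120


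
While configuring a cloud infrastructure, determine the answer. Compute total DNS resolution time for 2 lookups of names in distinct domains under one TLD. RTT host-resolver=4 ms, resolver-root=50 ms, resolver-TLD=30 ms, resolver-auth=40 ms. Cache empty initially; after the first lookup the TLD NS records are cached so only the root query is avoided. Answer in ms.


Lookup 1 (cold cache): local + root + TLD + auth = 4 + 50 + 30 + 40 = 124 ms
Lookups 2..2 (TLD NS cached -> skip root; new domain -> still ask TLD and auth): local + TLD + auth = 4 + 30 + 40 = 74 ms each
Remaining 1 lookups: 1 * 74 = 74 ms
Total = 124 + 74 = 198 ms

198


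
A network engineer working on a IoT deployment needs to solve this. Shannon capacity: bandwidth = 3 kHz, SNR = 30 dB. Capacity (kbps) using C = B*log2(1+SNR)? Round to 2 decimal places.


Given: B = 3 kHz, SNR = 30 dB
SNR linear = 10^(30/10) = 1000
1 + SNR = 1001
log2(1001) = 9.9672262588
C = 3 * 1000 * 9.9672262588 = 29901.6788 bps
C = 29.901679 kbps -> 29.90 kbps (2 dp)

29.90


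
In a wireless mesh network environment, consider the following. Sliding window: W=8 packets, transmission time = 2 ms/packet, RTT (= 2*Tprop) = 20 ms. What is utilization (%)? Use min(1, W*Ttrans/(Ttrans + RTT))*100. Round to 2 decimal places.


Given: W = 8, Ttrans = 2 ms, RTT = 20 ms (= 2 * Tprop, Tprop = 10 ms)
Cycle time = Ttrans + RTT = 2 + 20 = 22 ms (first packet sent until its ACK returns)
W * Ttrans = 8 * 2 = 16 ms of sending per cycle
W * Ttrans / (Ttrans + RTT) = 16 / 22 = 0.727273
U = min(1, 0.727273) = 0.727273
U% = 72.73%

72.73


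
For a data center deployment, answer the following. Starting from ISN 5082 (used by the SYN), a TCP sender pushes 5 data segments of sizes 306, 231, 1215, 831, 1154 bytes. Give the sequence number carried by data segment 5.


The SYN occupies sequence number ISN = 5082, so the first data byte is ISN + 1 = 5083.
SEQ of data segment i = (ISN + 1) + sum of payload sizes of segments 1..i-1.
Segment 1: SEQ = 5083, payload = 306 bytes
Segment 2: SEQ = 5389, payload = 231 bytes
Segment 3: SEQ = 5620, payload = 1215 bytes
Segment 4: SEQ = 6835, payload = 831 bytes
Segment 5: SEQ = 7666, payload = 1154 bytes
SEQ of segment 5 = 5083 + 306 + 231 + 1215 + 831 = 7666

7666


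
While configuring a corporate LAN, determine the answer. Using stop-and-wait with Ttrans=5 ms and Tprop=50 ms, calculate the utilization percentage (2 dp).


Given: Ttrans = 5 ms, Tprop = 50 ms
RTT = 2 * Tprop = 2 * 50 = 100 ms
U = Ttrans / (Ttrans + RTT)
U = 5 / (5 + 100)
U = 5 / 105 = 0.047619
U% = 4.76%

4.76


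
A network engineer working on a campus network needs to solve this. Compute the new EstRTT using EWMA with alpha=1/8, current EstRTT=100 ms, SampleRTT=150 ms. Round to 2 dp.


Given: EstRTT = 100 ms, SampleRTT = 150 ms, alpha = 1/8
New EstRTT = (1 - alpha) * EstRTT + alpha * SampleRTT
(7/8) * 100 = 87.5
(1/8) * 150 = 18.75
New EstRTT = 87.5 + 18.75 = 106.25 ms -> 106.25 ms (2 dp)

106.25


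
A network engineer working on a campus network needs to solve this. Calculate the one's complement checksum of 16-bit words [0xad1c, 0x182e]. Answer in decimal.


Given words: [0xad1c, 0x182e]
Step 1: Sum all words
Raw sum = 44316 + 6190 = 50506
One's complement = ~50506 & 0xFFFF = 15029

15029


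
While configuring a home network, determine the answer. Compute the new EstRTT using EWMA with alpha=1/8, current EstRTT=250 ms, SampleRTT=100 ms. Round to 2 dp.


Given: EstRTT = 250 ms, SampleRTT = 100 ms, alpha = 1/8
New EstRTT = (1 - alpha) * EstRTT + alpha * SampleRTT
(7/8) * 250 = 218.75
(1/8) * 100 = 12.5
New EstRTT = 218.75 + 12.5 = 231.25 ms -> 231.25 ms (2 dp)

231.25


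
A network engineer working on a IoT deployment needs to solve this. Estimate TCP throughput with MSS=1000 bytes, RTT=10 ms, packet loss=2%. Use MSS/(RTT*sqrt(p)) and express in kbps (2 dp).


Given: MSS = 1000 bytes, RTT = 10 ms, loss = 2%
RTT in seconds = 10 / 1000 = 0.01
Loss rate = 2% = 0.02
sqrt(loss) = sqrt(0.02) = 0.141421356237
Throughput (bytes/s) = 1000 / (0.01 * 0.141421356237) = 707106.7812
Throughput (kbps) = 707106.7812 * 8 / 1000 = 5656.854249 -> 5656.85 kbps (2 dp)

5656.85


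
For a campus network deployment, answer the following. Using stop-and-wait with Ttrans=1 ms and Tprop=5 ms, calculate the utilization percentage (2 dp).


Given: Ttrans = 1 ms, Tprop = 5 ms
RTT = 2 * Tprop = 2 * 5 = 10 ms
U = Ttrans / (Ttrans + RTT)
U = 1 / (1 + 10)
U = 1 / 11 = 0.090909
U% = 9.09%

9.09


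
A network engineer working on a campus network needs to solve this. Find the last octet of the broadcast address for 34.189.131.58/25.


Given: IP = 34.189.131.58, prefix = /25
Host bits = 32 - 25 = 7
Network last octet = 58 AND mask = 0
Host part size = 2^7 - 1 = 127
Broadcast last octet = 0 OR 127 = 127

127


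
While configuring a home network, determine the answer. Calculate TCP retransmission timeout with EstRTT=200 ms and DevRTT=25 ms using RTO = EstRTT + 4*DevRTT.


Given: EstRTT = 200 ms, DevRTT = 25 ms
Timeout = EstRTT + 4 * DevRTT
4 * DevRTT = 4 * 25 = 100
Timeout = 200 + 100 = 300 ms

300


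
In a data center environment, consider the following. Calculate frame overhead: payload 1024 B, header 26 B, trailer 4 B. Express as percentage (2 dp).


Given: payload = 1024 B, header = 26 B, trailer = 4 B
Overhead bytes = header + trailer = 26 + 4 = 30
Total frame = payload + overhead = 1024 + 30 = 1054
Overhead % = 30 / 1054 * 100 = 2.8463% -> 2.85% (2 dp)

2.85


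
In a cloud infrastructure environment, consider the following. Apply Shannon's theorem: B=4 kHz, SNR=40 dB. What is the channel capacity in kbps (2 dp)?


Given: B = 4 kHz, SNR = 40 dB
SNR linear = 10^(40/10) = 10000
1 + SNR = 10001
log2(10001) = 13.2878566418
C = 4 * 1000 * 13.2878566418 = 53151.4266 bps
C = 53.151427 kbps -> 53.15 kbps (2 dp)

53.15


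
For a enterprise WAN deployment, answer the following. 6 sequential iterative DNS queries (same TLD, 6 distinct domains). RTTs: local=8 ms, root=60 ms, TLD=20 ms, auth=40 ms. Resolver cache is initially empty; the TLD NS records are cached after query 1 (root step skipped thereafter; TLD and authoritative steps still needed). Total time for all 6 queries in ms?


Lookup 1 (cold cache): local + root + TLD + auth = 8 + 60 + 20 + 40 = 128 ms
Lookups 2..6 (TLD NS cached -> skip root; new domain -> still ask TLD and auth): local + TLD + auth = 8 + 20 + 40 = 68 ms each
Remaining 5 lookups: 5 * 68 = 340 ms
Total = 128 + 340 = 468 ms

468


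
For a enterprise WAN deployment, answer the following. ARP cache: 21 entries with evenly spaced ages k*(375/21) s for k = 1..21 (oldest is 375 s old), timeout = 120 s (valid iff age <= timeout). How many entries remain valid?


Ages are k * 375/21 s for k = 1..21 (spacing = 17.8571 s).
Entry k is valid iff k * 375/21 <= 120 iff k <= 21 * 120 / 375 = 6.7200
n_valid = floor(6.7200) = 6
(n_stale = 21 - 6 = 15)

6


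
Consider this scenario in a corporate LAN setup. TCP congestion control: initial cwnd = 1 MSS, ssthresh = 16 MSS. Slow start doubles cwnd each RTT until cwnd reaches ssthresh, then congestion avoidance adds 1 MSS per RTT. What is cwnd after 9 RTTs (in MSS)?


RTT 0: cwnd = 1 MSS (initial)
RTT 1: cwnd = 2 MSS (slow start, doubled)
RTT 2: cwnd = 4 MSS (slow start, doubled)
RTT 3: cwnd = 8 MSS (slow start, doubled)
RTT 4: cwnd = 16 MSS (slow start, doubled)
RTT 5: cwnd = 17 MSS (congestion avoidance, +1)
RTT 6: cwnd = 18 MSS (congestion avoidance, +1)
RTT 7: cwnd = 19 MSS (congestion avoidance, +1)
RTT 8: cwnd = 20 MSS (congestion avoidance, +1)
RTT 9: cwnd = 21 MSS (congestion avoidance, +1)

21


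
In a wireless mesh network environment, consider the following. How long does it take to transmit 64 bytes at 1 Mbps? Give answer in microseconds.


Given: packet = 64 bytes, bandwidth = 1 Mbps
Packet in bits = 64 * 8 = 512 bits
Bandwidth = 1 * 10^6 = 1000000 bps
Time = 512 / 1000000 seconds
Time in us = 512 * 10^6 / 1000000 = 512

512


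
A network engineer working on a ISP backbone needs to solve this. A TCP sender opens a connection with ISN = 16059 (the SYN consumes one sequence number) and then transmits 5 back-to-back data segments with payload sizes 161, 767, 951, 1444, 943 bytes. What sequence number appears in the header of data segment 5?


The SYN occupies sequence number ISN = 16059, so the first data byte is ISN + 1 = 16060.
SEQ of data segment i = (ISN + 1) + sum of payload sizes of segments 1..i-1.
Segment 1: SEQ = 16060, payload = 161 bytes
Segment 2: SEQ = 16221, payload = 767 bytes
Segment 3: SEQ = 16988, payload = 951 bytes
Segment 4: SEQ = 17939, payload = 1444 bytes
Segment 5: SEQ = 19383, payload = 943 bytes
SEQ of segment 5 = 16060 + 161 + 767 + 951 + 1444 = 19383

19383


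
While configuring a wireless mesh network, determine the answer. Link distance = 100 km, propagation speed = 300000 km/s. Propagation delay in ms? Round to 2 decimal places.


Given: distance = 100 km, speed = 300000 km/s
Delay = distance / speed = 100 / 300000 seconds
Delay in ms = 100 * 1000 / 300000
Delay = 0.3333 ms
Rounded to 2 dp = 0.33 ms

0.33


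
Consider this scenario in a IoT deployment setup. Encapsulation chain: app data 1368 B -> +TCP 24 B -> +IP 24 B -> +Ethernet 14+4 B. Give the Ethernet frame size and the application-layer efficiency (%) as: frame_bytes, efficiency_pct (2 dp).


TCP segment = 1368 + 24 = 1392 B
IP packet = 1392 + 24 = 1416 B
Ethernet frame = 1416 + 14 + 4 = 1434 B
Efficiency = app / frame = 1368 / 1434 = 0.953975 = 95.3975% -> 95.40% (2 dp)

1434, 95.40


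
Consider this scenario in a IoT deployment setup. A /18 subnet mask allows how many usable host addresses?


Given: subnet mask /18
Host bits = 32 - 18 = 14
Total addresses = 2^14 = 16384
Usable hosts = 16384 - 2 (network + broadcast) = 16382

16382


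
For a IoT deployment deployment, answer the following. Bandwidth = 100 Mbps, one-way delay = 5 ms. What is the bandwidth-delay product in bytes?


Given: bandwidth = 100 Mbps, delay = 5 ms
BDP in bits = 100 * 10^6 * 5 / 1000
BDP in bits = 500000
BDP in bytes = 500000 / 8 = 62500

62500


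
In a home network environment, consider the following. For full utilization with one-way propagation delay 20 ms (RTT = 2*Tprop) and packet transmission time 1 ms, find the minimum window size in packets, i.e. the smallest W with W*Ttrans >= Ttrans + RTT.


Given: Ttrans = 1 ms, RTT = 40 ms (= 2 * Tprop, Tprop = 20 ms)
Time until first ACK returns = Ttrans + RTT = 1 + 40 = 41 ms
Need W * Ttrans >= Ttrans + RTT  ->  W >= (Ttrans + RTT) / Ttrans
(Ttrans + RTT) / Ttrans = 41 / 1 = 41
W_min = ceil(41) = 41

41


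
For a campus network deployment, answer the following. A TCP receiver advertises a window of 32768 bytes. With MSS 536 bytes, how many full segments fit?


Given: RWND = 32768 bytes, MSS = 536 bytes
Full segments = floor(RWND / MSS)
Full segments = floor(32768 / 536)
Full segments = floor(61.1343) = 61

61


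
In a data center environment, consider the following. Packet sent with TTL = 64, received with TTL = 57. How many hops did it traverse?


Given: initial TTL = 64, received TTL = 57
Hops = initial TTL - received TTL
Hops = 64 - 57 = 7

7


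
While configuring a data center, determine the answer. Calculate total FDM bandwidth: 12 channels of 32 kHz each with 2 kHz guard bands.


Given: 12 channels, 32 kHz each, guard = 2 kHz
Channel bandwidth = 12 * 32 = 384 kHz
Guard bands = 11 gaps * 2 kHz = 22 kHz
Total = 384 + 22 = 406 kHz

406


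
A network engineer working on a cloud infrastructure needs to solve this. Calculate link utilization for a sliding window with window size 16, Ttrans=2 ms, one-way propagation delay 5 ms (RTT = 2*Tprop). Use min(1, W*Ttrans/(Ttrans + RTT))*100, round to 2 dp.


Given: W = 16, Ttrans = 2 ms, RTT = 10 ms (= 2 * Tprop, Tprop = 5 ms)
Cycle time = Ttrans + RTT = 2 + 10 = 12 ms (first packet sent until its ACK returns)
W * Ttrans = 16 * 2 = 32 ms of sending per cycle
W * Ttrans / (Ttrans + RTT) = 32 / 12 = 2.666667
U = min(1, 2.666667) = 1.000000
U% = 100.00%

100.00


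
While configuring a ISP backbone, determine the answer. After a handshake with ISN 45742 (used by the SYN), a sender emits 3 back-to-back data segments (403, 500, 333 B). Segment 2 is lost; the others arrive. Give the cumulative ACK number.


SYN uses sequence number 45742; first data byte = ISN + 1 = 45743.
Segment 1: SEQ = 45743, len = 403 B, covers [45743, 46145]
Segment 2: SEQ = 46146, len = 500 B, covers [46146, 46645] [LOST]
Segment 3: SEQ = 46646, len = 333 B, covers [46646, 46978]
In-order data received: bytes [45743, 46145] (segments 1..1).
Segment 2 missing -> gap begins at byte 46146; later segments buffered out of order.
Cumulative ACK = next expected in-order byte = 45743 + 403 = 46146

46146


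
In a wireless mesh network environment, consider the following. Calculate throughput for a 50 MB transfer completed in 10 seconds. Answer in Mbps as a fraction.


Given: file = 50 MB, time = 10 s
File in Mb = 50 * 8 = 400 Mb
Throughput = 400 / 10 Mbps
Throughput = 40 Mbps

40


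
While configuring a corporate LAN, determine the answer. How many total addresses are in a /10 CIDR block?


Given: CIDR prefix /10
Host bits = 32 - 10 = 22
Total addresses = 2^22 = 4194304

4194304


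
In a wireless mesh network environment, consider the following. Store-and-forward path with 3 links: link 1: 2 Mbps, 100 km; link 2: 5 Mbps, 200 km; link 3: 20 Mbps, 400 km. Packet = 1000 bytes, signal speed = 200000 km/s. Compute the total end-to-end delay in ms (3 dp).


Packet = 1000 bytes = 8000 bits. Store-and-forward: sum (t_trans + t_prop) per link.
Link 1: t_trans = 8000/(2*10^6) s = 4.0000 ms; t_prop = 100/200000 s = 0.5000 ms; subtotal = 4.5000 ms
Link 2: t_trans = 8000/(5*10^6) s = 1.6000 ms; t_prop = 200/200000 s = 1.0000 ms; subtotal = 2.6000 ms
Link 3: t_trans = 8000/(20*10^6) s = 0.4000 ms; t_prop = 400/200000 s = 2.0000 ms; subtotal = 2.4000 ms
End-to-end = 4.5000 + 2.6000 + 2.4000 = 9.5000 ms -> 9.500 ms (3 dp)

9.500


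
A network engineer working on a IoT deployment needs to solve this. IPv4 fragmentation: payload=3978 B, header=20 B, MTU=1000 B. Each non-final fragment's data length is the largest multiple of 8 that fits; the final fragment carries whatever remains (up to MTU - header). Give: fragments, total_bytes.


Max data per non-final fragment = floor((MTU - header)/8)*8 = floor((1000 - 20)/8)*8 = floor(980/8)*8 = 976 B
Final fragment needs no 8-byte alignment: it can carry up to MTU - header = 980 B
Non-final fragments needed = ceil((payload - 980) / 976) = ceil(2998/976) = ceil(3.0717) = 4
Number of fragments = 4 + 1 = 5
Fragment sizes (data): 4 * 976 B + 74 B (last, 74 <= 980 OK)
Total bytes sent = payload + n_frags * header = 3978 + 5*20 = 3978 + 100 = 4078 B

5, 4078


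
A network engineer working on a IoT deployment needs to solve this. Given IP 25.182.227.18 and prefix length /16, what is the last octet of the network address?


Given: IP = 25.182.227.18, prefix = /16
Subnet mask = 255.255.0.0
Last octet of IP: 18
Last octet of mask: 0
Network last octet = 18 AND 0 = 0

0


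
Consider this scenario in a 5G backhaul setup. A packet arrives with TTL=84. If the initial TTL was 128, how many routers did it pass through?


Given: initial TTL = 128, received TTL = 84
Hops = initial TTL - received TTL
Hops = 128 - 84 = 44

44
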